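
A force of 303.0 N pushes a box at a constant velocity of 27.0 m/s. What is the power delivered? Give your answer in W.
P = Fv = (303.0)(27.0) = 8181 W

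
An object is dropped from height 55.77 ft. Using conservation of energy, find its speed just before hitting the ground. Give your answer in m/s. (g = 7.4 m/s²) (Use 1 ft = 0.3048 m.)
Convert to SI: h = 16.9987 m
mgh = ½mv² ⇒ v = √(2gh) = √(2·7.4·16.9987) = 15.86 m/s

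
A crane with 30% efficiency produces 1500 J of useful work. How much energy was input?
W_in = W_out/η = 1500/0.3 = 5000 J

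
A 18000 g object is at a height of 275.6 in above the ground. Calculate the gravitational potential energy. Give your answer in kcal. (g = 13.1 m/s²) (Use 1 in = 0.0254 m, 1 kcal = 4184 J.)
Convert to SI: m = 18.0 kg, h = 7.00024 m
PE = mgh = (18.0)(13.1)(7.00024) = 1650.66 J = 0.3945 kcal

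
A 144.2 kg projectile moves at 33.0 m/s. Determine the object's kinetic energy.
KE = ½mv² = ½(144.2)(33.0)² = 78520 J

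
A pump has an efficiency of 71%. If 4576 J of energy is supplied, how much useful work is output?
W_out = η·W_in = 0.71·4576 = 3248.96 J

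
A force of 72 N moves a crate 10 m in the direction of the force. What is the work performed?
W = F·d = (72)(10) = 720.0 J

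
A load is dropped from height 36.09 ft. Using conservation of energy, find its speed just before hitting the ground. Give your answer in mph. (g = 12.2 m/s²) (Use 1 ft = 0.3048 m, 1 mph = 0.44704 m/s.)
Convert to SI: h = 11.0002 m
mgh = ½mv² ⇒ v = √(2gh) = √(2·12.2·11.0002) = 16.3831 m/s = 36.65 mph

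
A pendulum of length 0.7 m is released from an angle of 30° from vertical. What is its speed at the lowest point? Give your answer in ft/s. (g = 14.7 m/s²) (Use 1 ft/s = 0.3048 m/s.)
h = L(1 − cosθ) = 0.7(1 − cos30°) = 0.0937822 m
v = √(2gh) = √(2·14.7·0.0937822) = 1.66048 m/s = 5.448 ft/s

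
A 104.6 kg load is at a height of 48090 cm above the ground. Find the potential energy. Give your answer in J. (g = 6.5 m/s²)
Convert to SI: m = 104.6 kg, h = 480.9 m
PE = mgh = (104.6)(6.5)(480.9) = 327000 J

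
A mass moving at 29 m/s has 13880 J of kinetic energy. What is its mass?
m = 2·KE/v² = 2·13880/(29)² = 33.01 kg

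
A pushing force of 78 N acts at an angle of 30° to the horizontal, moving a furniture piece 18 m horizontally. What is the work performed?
W = F·d·cosθ = (78)(18)cos(30°) = 1216 J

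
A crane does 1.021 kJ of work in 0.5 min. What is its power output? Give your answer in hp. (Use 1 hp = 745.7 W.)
Convert to SI: W = 1021.0 J, t = 30.0 s
P = W/t = 1021.0/30.0 = 34.0333 W = 0.04564 hp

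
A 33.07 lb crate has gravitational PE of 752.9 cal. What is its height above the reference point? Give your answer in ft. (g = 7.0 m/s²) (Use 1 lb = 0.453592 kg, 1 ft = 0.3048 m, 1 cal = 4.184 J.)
Convert to SI: m = 15.0003 kg, PE = 3150.13 J
h = PE/(mg) = 3150.13/(15.0003·7.0) = 30.0007 m = 98.43 ft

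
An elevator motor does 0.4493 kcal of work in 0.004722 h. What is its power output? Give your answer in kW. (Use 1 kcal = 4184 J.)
Convert to SI: W = 1879.87 J, t = 16.9992 s
P = W/t = 1879.87/16.9992 = 110.586 W = 0.1106 kW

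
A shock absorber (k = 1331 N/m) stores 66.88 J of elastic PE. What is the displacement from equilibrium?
x = √(2·PE/k) = √(2·66.88/1331) = 0.317 m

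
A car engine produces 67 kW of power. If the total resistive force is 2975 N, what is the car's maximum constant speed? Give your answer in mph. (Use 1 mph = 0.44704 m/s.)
P = Fv ⇒ v = P/F = 67000 W/2975.0 N = 22.521 m/s = 50.38 mph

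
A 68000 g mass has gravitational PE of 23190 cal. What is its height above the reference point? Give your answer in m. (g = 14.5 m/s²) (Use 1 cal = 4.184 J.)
Convert to SI: m = 68.0 kg, PE = 97027.0 J
h = PE/(mg) = 97027.0/(68.0·14.5) = 98.4 m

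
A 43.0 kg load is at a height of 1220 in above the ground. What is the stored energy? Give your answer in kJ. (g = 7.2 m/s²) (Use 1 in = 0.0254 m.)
Convert to SI: m = 43.0 kg, h = 30.988 m
PE = mgh = (43.0)(7.2)(30.988) = 9593.88 J = 9.594 kJ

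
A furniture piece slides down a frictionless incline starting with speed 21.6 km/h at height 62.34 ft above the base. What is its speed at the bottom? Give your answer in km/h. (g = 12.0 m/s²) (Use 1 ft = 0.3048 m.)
Convert to SI: v₀ = 6.0 m/s, h = 19.0012 m
½mv₀² + mgh = ½mv² ⇒ v = √(v₀² + 2gh) = √(6.0² + 2·12.0·19.0012) = 22.1817 m/s = 79.85 km/h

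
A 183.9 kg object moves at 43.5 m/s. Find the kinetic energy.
KE = ½mv² = ½(183.9)(43.5)² = 174000 J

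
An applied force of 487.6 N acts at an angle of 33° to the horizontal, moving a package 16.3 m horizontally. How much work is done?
W = F·d·cosθ = (487.6)(16.3)cos(33°) = 6666 J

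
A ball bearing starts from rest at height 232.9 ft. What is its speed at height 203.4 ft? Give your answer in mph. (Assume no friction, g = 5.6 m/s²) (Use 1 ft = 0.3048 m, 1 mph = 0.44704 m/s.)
Convert to SI: h₁−h₂ = 8.9916 m
mgh₁ = mgh₂ + ½mv² ⇒ v = √(2g(h₁−h₂)) = √(2·5.6·8.9916) = 10.0352 m/s = 22.45 mph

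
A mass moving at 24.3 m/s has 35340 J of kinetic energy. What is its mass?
m = 2·KE/v² = 2·35340/(24.3)² = 119.7 kg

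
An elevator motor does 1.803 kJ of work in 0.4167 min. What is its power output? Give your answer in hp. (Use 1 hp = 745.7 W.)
Convert to SI: W = 1803.0 J, t = 25.002 s
P = W/t = 1803.0/25.002 = 72.1142 W = 0.09671 hp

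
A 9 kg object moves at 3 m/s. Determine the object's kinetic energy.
KE = ½mv² = ½(9)(3)² = 40.5 J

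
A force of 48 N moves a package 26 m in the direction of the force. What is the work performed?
W = F·d = (48)(26) = 1248 J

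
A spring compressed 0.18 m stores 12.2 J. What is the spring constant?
k = 2·PE/x² = 2·12.2/(0.18)² = 753.1 N/m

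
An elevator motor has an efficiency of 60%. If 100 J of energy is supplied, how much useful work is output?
W_out = η·W_in = 0.6·100 = 60.0 J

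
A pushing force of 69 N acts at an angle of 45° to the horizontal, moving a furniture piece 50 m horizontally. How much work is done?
W = F·d·cosθ = (69)(50)cos(45°) = 2440 J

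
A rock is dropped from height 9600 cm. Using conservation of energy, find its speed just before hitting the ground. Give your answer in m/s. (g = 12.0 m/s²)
Convert to SI: h = 96.0 m
mgh = ½mv² ⇒ v = √(2gh) = √(2·12.0·96.0) = 48.0 m/s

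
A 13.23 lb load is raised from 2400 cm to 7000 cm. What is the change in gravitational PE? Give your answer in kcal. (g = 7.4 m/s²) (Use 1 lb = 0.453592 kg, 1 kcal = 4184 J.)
Convert to SI: m = 6.00102 kg, Δh = 46.0 m
ΔPE = mgΔh = (6.00102)(7.4)(46.0) = 2042.75 J = 0.4882 kcal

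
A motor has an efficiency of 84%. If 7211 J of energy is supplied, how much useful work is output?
W_out = η·W_in = 0.84·7211 = 6057.24 J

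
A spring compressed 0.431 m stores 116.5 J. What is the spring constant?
k = 2·PE/x² = 2·116.5/(0.431)² = 1254 N/m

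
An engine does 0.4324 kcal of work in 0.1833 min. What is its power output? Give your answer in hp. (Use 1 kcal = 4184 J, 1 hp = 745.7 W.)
Convert to SI: W = 1809.16 J, t = 10.998 s
P = W/t = 1809.16/10.998 = 164.499 W = 0.2206 hp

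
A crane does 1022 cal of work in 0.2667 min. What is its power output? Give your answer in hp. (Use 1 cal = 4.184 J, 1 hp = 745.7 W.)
Convert to SI: W = 4276.05 J, t = 16.002 s
P = W/t = 4276.05/16.002 = 267.22 W = 0.3583 hp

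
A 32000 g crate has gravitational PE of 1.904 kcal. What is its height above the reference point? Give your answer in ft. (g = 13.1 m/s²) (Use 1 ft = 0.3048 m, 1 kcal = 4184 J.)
Convert to SI: m = 32.0 kg, PE = 7966.34 J
h = PE/(mg) = 7966.34/(32.0·13.1) = 19.0037 m = 62.35 ft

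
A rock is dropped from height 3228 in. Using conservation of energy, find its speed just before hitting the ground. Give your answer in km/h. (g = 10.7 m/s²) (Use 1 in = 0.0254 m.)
Convert to SI: h = 81.9912 m
mgh = ½mv² ⇒ v = √(2gh) = √(2·10.7·81.9912) = 41.8881 m/s = 150.8 km/h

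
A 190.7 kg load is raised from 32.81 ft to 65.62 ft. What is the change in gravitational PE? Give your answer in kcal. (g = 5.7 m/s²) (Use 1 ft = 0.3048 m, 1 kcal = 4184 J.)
Convert to SI: m = 190.7 kg, Δh = 10.0005 m
ΔPE = mgΔh = (190.7)(5.7)(10.0005) = 10870.4 J = 2.598 kcal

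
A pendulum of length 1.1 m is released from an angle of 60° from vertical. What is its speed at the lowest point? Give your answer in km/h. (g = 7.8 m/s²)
h = L(1 − cosθ) = 1.1(1 − cos60°) = 0.55 m
v = √(2gh) = √(2·7.8·0.55) = 2.92916 m/s = 10.54 km/h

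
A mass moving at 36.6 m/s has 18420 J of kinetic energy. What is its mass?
m = 2·KE/v² = 2·18420/(36.6)² = 27.5 kg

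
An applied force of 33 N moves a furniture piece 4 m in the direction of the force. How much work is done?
W = F·d = (33)(4) = 132.0 J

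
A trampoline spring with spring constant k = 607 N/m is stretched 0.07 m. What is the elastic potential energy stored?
PE = ½kx² = ½(607)(0.07)² = 1.487 J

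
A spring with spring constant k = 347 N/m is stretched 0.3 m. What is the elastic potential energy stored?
PE = ½kx² = ½(347)(0.3)² = 15.62 J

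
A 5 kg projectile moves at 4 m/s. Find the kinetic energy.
KE = ½mv² = ½(5)(4)² = 40.0 J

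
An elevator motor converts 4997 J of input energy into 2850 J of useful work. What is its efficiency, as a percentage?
η = W_out/W_in = 2850/4997 = 57.03%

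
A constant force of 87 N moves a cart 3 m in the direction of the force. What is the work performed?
W = F·d = (87)(3) = 261.0 J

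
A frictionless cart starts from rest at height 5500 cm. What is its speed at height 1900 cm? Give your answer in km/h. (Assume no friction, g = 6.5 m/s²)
Convert to SI: h₁−h₂ = 36.0 m
mgh₁ = mgh₂ + ½mv² ⇒ v = √(2g(h₁−h₂)) = √(2·6.5·36.0) = 21.6333 m/s = 77.88 km/h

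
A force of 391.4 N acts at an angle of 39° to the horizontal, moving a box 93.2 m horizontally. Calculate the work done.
W = F·d·cosθ = (391.4)(93.2)cos(39°) = 28350 J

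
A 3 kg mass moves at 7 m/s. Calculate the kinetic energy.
KE = ½mv² = ½(3)(7)² = 73.5 J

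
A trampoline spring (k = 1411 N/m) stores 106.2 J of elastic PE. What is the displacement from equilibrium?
x = √(2·PE/k) = √(2·106.2/1411) = 0.388 m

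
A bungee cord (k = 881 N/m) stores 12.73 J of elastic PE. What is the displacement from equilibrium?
x = √(2·PE/k) = √(2·12.73/881) = 0.17 m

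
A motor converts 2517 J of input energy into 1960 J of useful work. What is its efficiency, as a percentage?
η = W_out/W_in = 1960/2517 = 77.87%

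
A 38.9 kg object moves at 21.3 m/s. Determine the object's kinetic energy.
KE = ½mv² = ½(38.9)(21.3)² = 8824 J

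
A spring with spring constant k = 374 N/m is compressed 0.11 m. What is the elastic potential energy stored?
PE = ½kx² = ½(374)(0.11)² = 2.263 J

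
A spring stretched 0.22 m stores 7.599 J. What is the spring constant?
k = 2·PE/x² = 2·7.599/(0.22)² = 314.0 N/m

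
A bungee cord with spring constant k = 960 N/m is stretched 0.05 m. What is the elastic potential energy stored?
PE = ½kx² = ½(960)(0.05)² = 1.2 J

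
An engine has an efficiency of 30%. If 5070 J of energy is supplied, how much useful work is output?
W_out = η·W_in = 0.3·5070 = 1521.0 J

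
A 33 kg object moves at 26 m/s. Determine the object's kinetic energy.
KE = ½mv² = ½(33)(26)² = 11154.0 J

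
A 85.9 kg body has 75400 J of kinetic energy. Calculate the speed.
v = √(2·KE/m) = √(2·75400/85.9) = 41.9 m/s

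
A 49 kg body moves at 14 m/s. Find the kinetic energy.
KE = ½mv² = ½(49)(14)² = 4802.0 J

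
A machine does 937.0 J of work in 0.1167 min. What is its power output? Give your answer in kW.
Convert to SI: W = 937.0 J, t = 7.002 s
P = W/t = 937.0/7.002 = 133.819 W = 0.1338 kW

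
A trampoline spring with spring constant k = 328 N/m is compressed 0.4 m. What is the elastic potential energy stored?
PE = ½kx² = ½(328)(0.4)² = 26.24 J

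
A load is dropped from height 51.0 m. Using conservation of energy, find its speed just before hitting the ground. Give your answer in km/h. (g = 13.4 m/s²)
mgh = ½mv² ⇒ v = √(2gh) = √(2·13.4·51.0) = 36.9703 m/s = 133.1 km/h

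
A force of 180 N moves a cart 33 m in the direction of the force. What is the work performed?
W = F·d = (180)(33) = 5940 J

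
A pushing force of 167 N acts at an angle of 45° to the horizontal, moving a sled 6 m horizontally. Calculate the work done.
W = F·d·cosθ = (167)(6)cos(45°) = 708.5 J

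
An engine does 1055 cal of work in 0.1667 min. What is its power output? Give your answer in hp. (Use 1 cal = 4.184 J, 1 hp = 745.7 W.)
Convert to SI: W = 4414.12 J, t = 10.002 s
P = W/t = 4414.12/10.002 = 441.324 W = 0.5918 hp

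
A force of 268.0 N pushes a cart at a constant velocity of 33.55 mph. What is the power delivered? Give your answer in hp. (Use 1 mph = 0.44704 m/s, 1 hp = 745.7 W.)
Convert to SI: F = 268.0 N, v = 14.9982 m/s
P = Fv = (268.0)(14.9982) = 4019.52 W = 5.39 hp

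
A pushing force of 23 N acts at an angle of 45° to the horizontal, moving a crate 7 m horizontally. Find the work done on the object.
W = F·d·cosθ = (23)(7)cos(45°) = 113.8 J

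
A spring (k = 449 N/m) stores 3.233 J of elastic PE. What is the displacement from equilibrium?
x = √(2·PE/k) = √(2·3.233/449) = 0.12 m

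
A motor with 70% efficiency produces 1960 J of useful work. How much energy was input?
W_in = W_out/η = 1960/0.7 = 2800 J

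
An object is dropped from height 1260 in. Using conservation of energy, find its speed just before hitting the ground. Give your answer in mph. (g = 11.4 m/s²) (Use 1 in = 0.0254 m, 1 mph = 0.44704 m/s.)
Convert to SI: h = 32.004 m
mgh = ½mv² ⇒ v = √(2gh) = √(2·11.4·32.004) = 27.0128 m/s = 60.43 mph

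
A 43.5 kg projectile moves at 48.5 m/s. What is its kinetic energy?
KE = ½mv² = ½(43.5)(48.5)² = 51160 J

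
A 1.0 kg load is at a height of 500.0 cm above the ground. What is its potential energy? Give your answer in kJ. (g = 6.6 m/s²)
Convert to SI: m = 1.0 kg, h = 5.0 m
PE = mgh = (1.0)(6.6)(5.0) = 33.0 J = 0.033 kJ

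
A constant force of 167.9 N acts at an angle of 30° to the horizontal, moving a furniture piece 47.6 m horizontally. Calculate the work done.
W = F·d·cosθ = (167.9)(47.6)cos(30°) = 6921 J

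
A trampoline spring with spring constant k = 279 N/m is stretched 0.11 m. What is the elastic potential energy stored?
PE = ½kx² = ½(279)(0.11)² = 1.688 J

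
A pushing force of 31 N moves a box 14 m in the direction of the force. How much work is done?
W = F·d = (31)(14) = 434.0 J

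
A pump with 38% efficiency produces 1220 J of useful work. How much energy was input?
W_in = W_out/η = 1220/0.38 = 3211 J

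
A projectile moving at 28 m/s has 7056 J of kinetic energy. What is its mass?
m = 2·KE/v² = 2·7056/(28)² = 18.0 kg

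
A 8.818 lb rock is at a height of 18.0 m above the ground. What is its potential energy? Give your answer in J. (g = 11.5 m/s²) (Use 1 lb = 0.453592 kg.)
Convert to SI: m = 3.99977 kg, h = 18.0 m
PE = mgh = (3.99977)(11.5)(18.0) = 828.0 J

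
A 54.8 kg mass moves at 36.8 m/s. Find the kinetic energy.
KE = ½mv² = ½(54.8)(36.8)² = 37110 J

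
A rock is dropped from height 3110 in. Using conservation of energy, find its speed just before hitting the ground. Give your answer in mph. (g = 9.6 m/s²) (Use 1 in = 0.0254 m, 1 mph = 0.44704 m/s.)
Convert to SI: h = 78.994 m
mgh = ½mv² ⇒ v = √(2gh) = √(2·9.6·78.994) = 38.9446 m/s = 87.12 mph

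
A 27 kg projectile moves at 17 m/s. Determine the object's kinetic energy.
KE = ½mv² = ½(27)(17)² = 3901.5 J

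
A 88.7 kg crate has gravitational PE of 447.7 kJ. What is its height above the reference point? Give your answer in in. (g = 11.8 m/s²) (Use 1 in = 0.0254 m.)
Convert to SI: m = 88.7 kg, PE = 447700 J
h = PE/(mg) = 447700/(88.7·11.8) = 427.742 m = 16840 in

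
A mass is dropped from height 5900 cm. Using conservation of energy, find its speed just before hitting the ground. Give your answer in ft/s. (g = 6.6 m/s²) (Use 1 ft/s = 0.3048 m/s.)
Convert to SI: h = 59.0 m
mgh = ½mv² ⇒ v = √(2gh) = √(2·6.6·59.0) = 27.907 m/s = 91.56 ft/s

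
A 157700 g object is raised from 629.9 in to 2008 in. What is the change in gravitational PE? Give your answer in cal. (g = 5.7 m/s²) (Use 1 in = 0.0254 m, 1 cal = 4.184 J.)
Convert to SI: m = 157.7 kg, Δh = 35.0037 m
ΔPE = mgΔh = (157.7)(5.7)(35.0037) = 31464.5 J = 7520 cal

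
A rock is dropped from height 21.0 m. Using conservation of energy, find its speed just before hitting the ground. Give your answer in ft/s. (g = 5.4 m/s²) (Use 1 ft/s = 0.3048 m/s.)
mgh = ½mv² ⇒ v = √(2gh) = √(2·5.4·21.0) = 15.0599 m/s = 49.41 ft/s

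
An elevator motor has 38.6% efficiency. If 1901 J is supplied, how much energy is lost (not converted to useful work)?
W_lost = W_in(1 − η) = 1901·(1 − 0.386) = 1167 J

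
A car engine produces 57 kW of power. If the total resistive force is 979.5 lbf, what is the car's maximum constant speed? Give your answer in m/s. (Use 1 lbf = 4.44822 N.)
Convert to SI: F = 4357.03 N
P = Fv ⇒ v = P/F = 57000 W/4357.03 N = 13.08 m/s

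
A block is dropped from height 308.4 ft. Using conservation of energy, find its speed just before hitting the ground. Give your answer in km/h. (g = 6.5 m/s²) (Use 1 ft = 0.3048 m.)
Convert to SI: h = 94.0003 m
mgh = ½mv² ⇒ v = √(2gh) = √(2·6.5·94.0003) = 34.9572 m/s = 125.8 km/h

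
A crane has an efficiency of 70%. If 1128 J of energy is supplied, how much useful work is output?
W_out = η·W_in = 0.7·1128 = 789.6 J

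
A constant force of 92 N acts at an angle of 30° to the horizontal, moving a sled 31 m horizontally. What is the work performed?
W = F·d·cosθ = (92)(31)cos(30°) = 2470 J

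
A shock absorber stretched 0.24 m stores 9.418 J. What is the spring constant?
k = 2·PE/x² = 2·9.418/(0.24)² = 327.0 N/m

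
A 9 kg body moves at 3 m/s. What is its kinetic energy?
KE = ½mv² = ½(9)(3)² = 40.5 J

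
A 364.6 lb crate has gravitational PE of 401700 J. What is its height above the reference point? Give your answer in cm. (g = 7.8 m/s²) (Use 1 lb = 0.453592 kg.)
Convert to SI: m = 165.38 kg, PE = 401700 J
h = PE/(mg) = 401700/(165.38·7.8) = 311.405 m = 31140 cm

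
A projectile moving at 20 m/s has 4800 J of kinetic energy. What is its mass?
m = 2·KE/v² = 2·4800/(20)² = 24.0 kg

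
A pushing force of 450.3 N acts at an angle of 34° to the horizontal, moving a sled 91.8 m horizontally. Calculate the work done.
W = F·d·cosθ = (450.3)(91.8)cos(34°) = 34270 J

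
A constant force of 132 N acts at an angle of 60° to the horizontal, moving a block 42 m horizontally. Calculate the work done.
W = F·d·cosθ = (132)(42)cos(60°) = 2772 J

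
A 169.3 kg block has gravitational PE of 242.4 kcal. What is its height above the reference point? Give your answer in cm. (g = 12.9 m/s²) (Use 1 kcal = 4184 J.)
Convert to SI: m = 169.3 kg, PE = 1014200 J
h = PE/(mg) = 1014200/(169.3·12.9) = 464.384 m = 46440 cm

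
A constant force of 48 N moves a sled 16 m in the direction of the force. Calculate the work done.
W = F·d = (48)(16) = 768.0 J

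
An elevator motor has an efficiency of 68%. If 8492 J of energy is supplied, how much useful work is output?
W_out = η·W_in = 0.68·8492 = 5774.56 J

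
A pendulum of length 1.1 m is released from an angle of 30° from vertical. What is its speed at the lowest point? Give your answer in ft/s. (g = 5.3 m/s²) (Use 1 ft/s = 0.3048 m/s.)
h = L(1 − cosθ) = 1.1(1 − cos30°) = 0.147372 m
v = √(2gh) = √(2·5.3·0.147372) = 1.24986 m/s = 4.101 ft/s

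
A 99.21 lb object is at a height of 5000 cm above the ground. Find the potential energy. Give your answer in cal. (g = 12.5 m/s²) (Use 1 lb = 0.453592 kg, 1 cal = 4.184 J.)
Convert to SI: m = 45.0009 kg, h = 50.0 m
PE = mgh = (45.0009)(12.5)(50.0) = 28125.5 J = 6722 cal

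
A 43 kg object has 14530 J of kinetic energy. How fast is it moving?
v = √(2·KE/m) = √(2·14530/43) = 26.0 m/s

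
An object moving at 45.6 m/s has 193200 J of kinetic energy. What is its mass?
m = 2·KE/v² = 2·193200/(45.6)² = 185.8 kg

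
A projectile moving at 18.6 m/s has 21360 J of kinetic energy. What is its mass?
m = 2·KE/v² = 2·21360/(18.6)² = 123.5 kg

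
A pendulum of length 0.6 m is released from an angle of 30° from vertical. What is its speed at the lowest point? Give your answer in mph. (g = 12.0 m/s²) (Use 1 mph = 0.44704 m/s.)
h = L(1 − cosθ) = 0.6(1 − cos30°) = 0.0803848 m
v = √(2gh) = √(2·12.0·0.0803848) = 1.38897 m/s = 3.107 mph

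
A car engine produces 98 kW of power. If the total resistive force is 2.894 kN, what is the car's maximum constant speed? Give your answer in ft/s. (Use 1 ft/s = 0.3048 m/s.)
Convert to SI: F = 2894.0 N
P = Fv ⇒ v = P/F = 98000 W/2894.0 N = 33.8632 m/s = 111.1 ft/s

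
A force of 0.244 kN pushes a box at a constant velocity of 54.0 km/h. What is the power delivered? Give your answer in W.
Convert to SI: F = 244.0 N, v = 15.0 m/s
P = Fv = (244.0)(15.0) = 3660 W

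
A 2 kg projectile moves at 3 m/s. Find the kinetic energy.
KE = ½mv² = ½(2)(3)² = 9.0 J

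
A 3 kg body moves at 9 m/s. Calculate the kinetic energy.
KE = ½mv² = ½(3)(9)² = 121.5 J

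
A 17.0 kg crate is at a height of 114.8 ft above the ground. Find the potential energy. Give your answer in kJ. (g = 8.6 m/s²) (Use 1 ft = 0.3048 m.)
Convert to SI: m = 17.0 kg, h = 34.991 m
PE = mgh = (17.0)(8.6)(34.991) = 5115.69 J = 5.116 kJ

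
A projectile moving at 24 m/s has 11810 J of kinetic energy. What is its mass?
m = 2·KE/v² = 2·11810/(24)² = 41.01 kg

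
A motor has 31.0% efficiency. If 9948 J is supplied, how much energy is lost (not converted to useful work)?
W_lost = W_in(1 − η) = 9948·(1 − 0.31) = 6864 J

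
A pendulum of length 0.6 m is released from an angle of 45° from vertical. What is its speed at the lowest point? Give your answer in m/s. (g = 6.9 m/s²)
h = L(1 − cosθ) = 0.6(1 − cos45°) = 0.175736 m
v = √(2gh) = √(2·6.9·0.175736) = 1.557 m/s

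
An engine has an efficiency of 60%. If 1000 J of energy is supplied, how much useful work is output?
W_out = η·W_in = 0.6·1000 = 600.0 J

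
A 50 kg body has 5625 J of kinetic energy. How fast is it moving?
v = √(2·KE/m) = √(2·5625/50) = 15.0 m/s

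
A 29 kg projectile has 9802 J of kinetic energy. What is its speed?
v = √(2·KE/m) = √(2·9802/29) = 26.0 m/s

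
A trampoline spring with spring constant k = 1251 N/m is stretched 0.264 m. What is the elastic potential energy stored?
PE = ½kx² = ½(1251)(0.264)² = 43.59 J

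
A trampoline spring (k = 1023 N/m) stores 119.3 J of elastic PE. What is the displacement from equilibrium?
x = √(2·PE/k) = √(2·119.3/1023) = 0.4829 m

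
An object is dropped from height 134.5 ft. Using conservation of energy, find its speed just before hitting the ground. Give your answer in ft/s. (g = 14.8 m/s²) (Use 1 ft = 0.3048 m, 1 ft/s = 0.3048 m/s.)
Convert to SI: h = 40.9956 m
mgh = ½mv² ⇒ v = √(2gh) = √(2·14.8·40.9956) = 34.8349 m/s = 114.3 ft/s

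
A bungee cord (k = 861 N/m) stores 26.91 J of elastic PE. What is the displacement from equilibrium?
x = √(2·PE/k) = √(2·26.91/861) = 0.25 m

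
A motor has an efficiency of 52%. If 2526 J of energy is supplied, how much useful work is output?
W_out = η·W_in = 0.52·2526 = 1313.52 J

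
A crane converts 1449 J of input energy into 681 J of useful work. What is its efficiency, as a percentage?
η = W_out/W_in = 681/1449 = 47.0%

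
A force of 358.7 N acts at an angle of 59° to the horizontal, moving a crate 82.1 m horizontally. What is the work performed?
W = F·d·cosθ = (358.7)(82.1)cos(59°) = 15170 J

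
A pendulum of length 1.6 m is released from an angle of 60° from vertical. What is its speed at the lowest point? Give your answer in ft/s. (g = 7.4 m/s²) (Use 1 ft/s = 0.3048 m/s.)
h = L(1 − cosθ) = 1.6(1 − cos60°) = 0.8 m
v = √(2gh) = √(2·7.4·0.8) = 3.44093 m/s = 11.29 ft/s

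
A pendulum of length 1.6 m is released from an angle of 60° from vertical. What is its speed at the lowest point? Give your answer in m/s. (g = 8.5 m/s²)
h = L(1 − cosθ) = 1.6(1 − cos60°) = 0.8 m
v = √(2gh) = √(2·8.5·0.8) = 3.688 m/s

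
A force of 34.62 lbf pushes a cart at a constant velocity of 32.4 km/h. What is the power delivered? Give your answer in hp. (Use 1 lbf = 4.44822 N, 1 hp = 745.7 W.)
Convert to SI: F = 153.997 N, v = 9.0 m/s
P = Fv = (153.997)(9.0) = 1385.98 W = 1.859 hp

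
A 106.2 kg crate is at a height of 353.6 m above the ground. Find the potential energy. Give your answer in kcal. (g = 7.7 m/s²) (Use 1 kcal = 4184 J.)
PE = mgh = (106.2)(7.7)(353.6) = 289153 J = 69.11 kcal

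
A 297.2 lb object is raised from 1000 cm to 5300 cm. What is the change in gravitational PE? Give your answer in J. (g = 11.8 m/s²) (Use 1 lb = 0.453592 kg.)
Convert to SI: m = 134.808 kg, Δh = 43.0 m
ΔPE = mgΔh = (134.808)(11.8)(43.0) = 68400 J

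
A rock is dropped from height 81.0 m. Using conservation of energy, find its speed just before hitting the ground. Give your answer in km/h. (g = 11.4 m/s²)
mgh = ½mv² ⇒ v = √(2gh) = √(2·11.4·81.0) = 42.9744 m/s = 154.7 km/h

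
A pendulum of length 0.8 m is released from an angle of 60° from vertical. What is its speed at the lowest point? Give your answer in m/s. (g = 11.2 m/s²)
h = L(1 − cosθ) = 0.8(1 − cos60°) = 0.4 m
v = √(2gh) = √(2·11.2·0.4) = 2.993 m/s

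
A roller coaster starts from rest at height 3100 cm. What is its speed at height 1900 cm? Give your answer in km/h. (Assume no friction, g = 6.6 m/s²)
Convert to SI: h₁−h₂ = 12.0 m
mgh₁ = mgh₂ + ½mv² ⇒ v = √(2g(h₁−h₂)) = √(2·6.6·12.0) = 12.5857 m/s = 45.31 km/h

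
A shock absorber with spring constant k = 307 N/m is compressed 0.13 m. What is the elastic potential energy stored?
PE = ½kx² = ½(307)(0.13)² = 2.594 J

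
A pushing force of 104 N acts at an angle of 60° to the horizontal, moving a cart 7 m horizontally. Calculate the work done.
W = F·d·cosθ = (104)(7)cos(60°) = 364.0 J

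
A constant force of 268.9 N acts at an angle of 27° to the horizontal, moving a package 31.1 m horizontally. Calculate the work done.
W = F·d·cosθ = (268.9)(31.1)cos(27°) = 7451 J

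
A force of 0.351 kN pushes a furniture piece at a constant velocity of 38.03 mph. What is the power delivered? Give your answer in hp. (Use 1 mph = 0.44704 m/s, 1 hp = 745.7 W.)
Convert to SI: F = 351.0 N, v = 17.0009 m/s
P = Fv = (351.0)(17.0009) = 5967.33 W = 8.002 hp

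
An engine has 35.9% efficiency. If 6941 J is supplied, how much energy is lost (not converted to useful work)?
W_lost = W_in(1 − η) = 6941·(1 − 0.359) = 4449 J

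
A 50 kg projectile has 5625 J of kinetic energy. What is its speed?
v = √(2·KE/m) = √(2·5625/50) = 15.0 m/s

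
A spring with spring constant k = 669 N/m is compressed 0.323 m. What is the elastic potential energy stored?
PE = ½kx² = ½(669)(0.323)² = 34.9 J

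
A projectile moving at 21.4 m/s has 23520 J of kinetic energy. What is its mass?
m = 2·KE/v² = 2·23520/(21.4)² = 102.7 kg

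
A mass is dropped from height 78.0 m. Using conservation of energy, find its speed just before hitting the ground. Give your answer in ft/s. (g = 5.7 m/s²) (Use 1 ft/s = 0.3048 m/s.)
mgh = ½mv² ⇒ v = √(2gh) = √(2·5.7·78.0) = 29.8195 m/s = 97.83 ft/s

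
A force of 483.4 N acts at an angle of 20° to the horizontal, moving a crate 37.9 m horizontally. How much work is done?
W = F·d·cosθ = (483.4)(37.9)cos(20°) = 17220 J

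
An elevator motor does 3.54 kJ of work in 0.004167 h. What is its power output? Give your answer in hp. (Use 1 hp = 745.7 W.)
Convert to SI: W = 3540.0 J, t = 15.0012 s
P = W/t = 3540.0/15.0012 = 235.981 W = 0.3165 hp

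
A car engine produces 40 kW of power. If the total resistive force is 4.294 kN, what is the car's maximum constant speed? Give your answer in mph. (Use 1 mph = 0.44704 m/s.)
Convert to SI: F = 4294.0 N
P = Fv ⇒ v = P/F = 40000 W/4294.0 N = 9.31532 m/s = 20.84 mph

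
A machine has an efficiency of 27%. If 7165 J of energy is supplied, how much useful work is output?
W_out = η·W_in = 0.27·7165 = 1934.55 J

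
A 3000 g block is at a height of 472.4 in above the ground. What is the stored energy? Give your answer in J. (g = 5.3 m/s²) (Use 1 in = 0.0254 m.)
Convert to SI: m = 3.0 kg, h = 11.999 m
PE = mgh = (3.0)(5.3)(11.999) = 190.8 J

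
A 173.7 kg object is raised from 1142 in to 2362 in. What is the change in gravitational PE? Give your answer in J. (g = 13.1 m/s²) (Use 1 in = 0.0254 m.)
Convert to SI: m = 173.7 kg, Δh = 30.988 m
ΔPE = mgΔh = (173.7)(13.1)(30.988) = 70510 J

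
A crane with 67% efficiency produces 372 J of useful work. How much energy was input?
W_in = W_out/η = 372/0.67 = 555.2 J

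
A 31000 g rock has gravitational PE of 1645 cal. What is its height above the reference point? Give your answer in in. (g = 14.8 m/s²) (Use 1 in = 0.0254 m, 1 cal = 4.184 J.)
Convert to SI: m = 31.0 kg, PE = 6882.68 J
h = PE/(mg) = 6882.68/(31.0·14.8) = 15.0015 m = 590.6 in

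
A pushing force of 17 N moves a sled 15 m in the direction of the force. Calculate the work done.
W = F·d = (17)(15) = 255.0 J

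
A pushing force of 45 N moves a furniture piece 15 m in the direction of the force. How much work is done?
W = F·d = (45)(15) = 675.0 J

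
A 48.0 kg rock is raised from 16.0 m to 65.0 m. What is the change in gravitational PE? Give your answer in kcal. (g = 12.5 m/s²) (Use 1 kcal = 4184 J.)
ΔPE = mgΔh = (48.0)(12.5)(49.0) = 29400.0 J = 7.027 kcal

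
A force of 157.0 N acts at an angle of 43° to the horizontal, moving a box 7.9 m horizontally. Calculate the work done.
W = F·d·cosθ = (157.0)(7.9)cos(43°) = 907.1 J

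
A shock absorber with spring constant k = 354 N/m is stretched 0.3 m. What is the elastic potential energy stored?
PE = ½kx² = ½(354)(0.3)² = 15.93 J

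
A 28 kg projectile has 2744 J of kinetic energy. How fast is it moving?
v = √(2·KE/m) = √(2·2744/28) = 14.0 m/s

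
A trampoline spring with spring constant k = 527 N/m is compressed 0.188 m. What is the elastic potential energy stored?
PE = ½kx² = ½(527)(0.188)² = 9.313 J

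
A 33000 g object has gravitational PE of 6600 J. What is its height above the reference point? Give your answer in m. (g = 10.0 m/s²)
Convert to SI: m = 33.0 kg, PE = 6600.0 J
h = PE/(mg) = 6600.0/(33.0·10.0) = 20.0 m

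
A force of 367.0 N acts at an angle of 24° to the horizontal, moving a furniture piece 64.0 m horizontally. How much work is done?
W = F·d·cosθ = (367.0)(64.0)cos(24°) = 21460 J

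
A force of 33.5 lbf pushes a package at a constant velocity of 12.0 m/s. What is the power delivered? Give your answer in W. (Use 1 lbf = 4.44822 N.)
Convert to SI: F = 149.015 N, v = 12.0 m/s
P = Fv = (149.015)(12.0) = 1788 W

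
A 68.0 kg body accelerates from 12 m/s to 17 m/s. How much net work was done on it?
W = ΔKE = ½m(v₂² − v₁²) = ½(68.0)(17² − 12²) = 4930.0 J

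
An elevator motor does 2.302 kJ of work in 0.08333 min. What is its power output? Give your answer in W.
Convert to SI: W = 2302.0 J, t = 4.9998 s
P = W/t = 2302.0/4.9998 = 460.4 W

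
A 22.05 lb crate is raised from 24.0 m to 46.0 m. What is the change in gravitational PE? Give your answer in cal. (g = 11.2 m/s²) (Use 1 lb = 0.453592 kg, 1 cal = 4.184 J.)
Convert to SI: m = 10.0017 kg, Δh = 22.0 m
ΔPE = mgΔh = (10.0017)(11.2)(22.0) = 2464.42 J = 589.0 cal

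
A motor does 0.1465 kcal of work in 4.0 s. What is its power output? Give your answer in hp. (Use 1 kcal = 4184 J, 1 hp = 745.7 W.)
Convert to SI: W = 612.956 J, t = 4.0 s
P = W/t = 612.956/4.0 = 153.239 W = 0.2055 hp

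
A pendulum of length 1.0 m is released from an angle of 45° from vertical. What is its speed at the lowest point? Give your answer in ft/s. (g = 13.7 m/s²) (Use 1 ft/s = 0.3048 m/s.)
h = L(1 − cosθ) = 1.0(1 − cos45°) = 0.292893 m
v = √(2gh) = √(2·13.7·0.292893) = 2.83289 m/s = 9.294 ft/s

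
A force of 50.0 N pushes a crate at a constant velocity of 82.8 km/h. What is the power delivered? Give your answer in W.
Convert to SI: F = 50.0 N, v = 23.0 m/s
P = Fv = (50.0)(23.0) = 1150 W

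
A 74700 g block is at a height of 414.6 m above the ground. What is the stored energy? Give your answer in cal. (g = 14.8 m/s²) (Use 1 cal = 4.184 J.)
Convert to SI: m = 74.7 kg, h = 414.6 m
PE = mgh = (74.7)(14.8)(414.6) = 458365 J = 109600 cal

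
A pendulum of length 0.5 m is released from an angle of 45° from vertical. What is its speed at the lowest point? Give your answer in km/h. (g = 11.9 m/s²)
h = L(1 − cosθ) = 0.5(1 − cos45°) = 0.146447 m
v = √(2gh) = √(2·11.9·0.146447) = 1.86693 m/s = 6.721 km/h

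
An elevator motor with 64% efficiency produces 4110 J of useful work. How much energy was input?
W_in = W_out/η = 4110/0.64 = 6422 J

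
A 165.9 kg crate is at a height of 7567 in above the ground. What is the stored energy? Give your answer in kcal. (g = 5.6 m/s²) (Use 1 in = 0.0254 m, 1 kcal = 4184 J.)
Convert to SI: m = 165.9 kg, h = 192.202 m
PE = mgh = (165.9)(5.6)(192.202) = 178563 J = 42.68 kcal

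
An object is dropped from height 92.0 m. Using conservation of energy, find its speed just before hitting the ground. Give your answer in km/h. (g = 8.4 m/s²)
mgh = ½mv² ⇒ v = √(2gh) = √(2·8.4·92.0) = 39.3141 m/s = 141.5 km/h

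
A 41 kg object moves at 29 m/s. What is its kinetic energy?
KE = ½mv² = ½(41)(29)² = 17240.5 J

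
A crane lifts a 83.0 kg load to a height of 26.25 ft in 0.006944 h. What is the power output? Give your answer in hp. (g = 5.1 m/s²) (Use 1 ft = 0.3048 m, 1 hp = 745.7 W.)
Convert to SI: m = 83.0 kg, h = 8.001 m, t = 24.9984 s
P = mgh/t = (83.0)(5.1)(8.001)/24.9984 = 135.482 W = 0.1817 hp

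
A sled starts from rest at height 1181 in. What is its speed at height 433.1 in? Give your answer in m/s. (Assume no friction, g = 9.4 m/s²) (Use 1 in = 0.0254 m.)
Convert to SI: h₁−h₂ = 18.9967 m
mgh₁ = mgh₂ + ½mv² ⇒ v = √(2g(h₁−h₂)) = √(2·9.4·18.9967) = 18.9 m/s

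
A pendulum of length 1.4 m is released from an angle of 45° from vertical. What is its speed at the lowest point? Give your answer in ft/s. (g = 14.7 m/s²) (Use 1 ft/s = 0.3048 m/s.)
h = L(1 − cosθ) = 1.4(1 − cos45°) = 0.410051 m
v = √(2gh) = √(2·14.7·0.410051) = 3.4721 m/s = 11.39 ft/s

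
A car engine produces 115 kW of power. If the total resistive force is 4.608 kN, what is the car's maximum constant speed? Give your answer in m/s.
Convert to SI: F = 4608.0 N
P = Fv ⇒ v = P/F = 115000 W/4608.0 N = 24.96 m/s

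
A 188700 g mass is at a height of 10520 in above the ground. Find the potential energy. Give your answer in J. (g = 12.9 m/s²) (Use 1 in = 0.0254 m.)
Convert to SI: m = 188.7 kg, h = 267.208 m
PE = mgh = (188.7)(12.9)(267.208) = 650400 J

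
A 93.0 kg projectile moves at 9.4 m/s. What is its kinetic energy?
KE = ½mv² = ½(93.0)(9.4)² = 4109 J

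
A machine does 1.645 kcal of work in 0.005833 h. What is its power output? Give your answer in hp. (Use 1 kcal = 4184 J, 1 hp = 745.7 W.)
Convert to SI: W = 6882.68 J, t = 20.9988 s
P = W/t = 6882.68/20.9988 = 327.765 W = 0.4395 hp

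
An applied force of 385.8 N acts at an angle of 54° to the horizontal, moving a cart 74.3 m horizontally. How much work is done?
W = F·d·cosθ = (385.8)(74.3)cos(54°) = 16850 J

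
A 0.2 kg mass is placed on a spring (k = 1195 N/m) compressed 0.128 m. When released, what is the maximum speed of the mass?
½kx² = ½mv² ⇒ v = x√(k/m) = (0.128)√(1195/0.2) = 9.894 m/s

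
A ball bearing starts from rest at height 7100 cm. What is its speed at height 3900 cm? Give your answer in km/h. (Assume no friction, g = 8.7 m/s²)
Convert to SI: h₁−h₂ = 32.0 m
mgh₁ = mgh₂ + ½mv² ⇒ v = √(2g(h₁−h₂)) = √(2·8.7·32.0) = 23.5966 m/s = 84.95 km/h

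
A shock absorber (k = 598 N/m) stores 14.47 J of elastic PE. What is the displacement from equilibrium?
x = √(2·PE/k) = √(2·14.47/598) = 0.22 m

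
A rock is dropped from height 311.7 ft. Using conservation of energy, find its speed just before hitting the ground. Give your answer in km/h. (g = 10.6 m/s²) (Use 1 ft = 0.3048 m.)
Convert to SI: h = 95.0062 m
mgh = ½mv² ⇒ v = √(2gh) = √(2·10.6·95.0062) = 44.8791 m/s = 161.6 km/h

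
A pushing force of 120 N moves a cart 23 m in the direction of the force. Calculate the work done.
W = F·d = (120)(23) = 2760 J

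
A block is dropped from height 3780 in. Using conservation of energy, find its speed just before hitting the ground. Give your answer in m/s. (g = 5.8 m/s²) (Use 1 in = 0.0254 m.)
Convert to SI: h = 96.012 m
mgh = ½mv² ⇒ v = √(2gh) = √(2·5.8·96.012) = 33.37 m/s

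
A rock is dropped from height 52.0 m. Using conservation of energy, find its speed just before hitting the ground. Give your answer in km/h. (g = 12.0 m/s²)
mgh = ½mv² ⇒ v = √(2gh) = √(2·12.0·52.0) = 35.327 m/s = 127.2 km/h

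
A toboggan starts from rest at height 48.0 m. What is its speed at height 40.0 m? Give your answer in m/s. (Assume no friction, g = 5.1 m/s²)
mgh₁ = mgh₂ + ½mv² ⇒ v = √(2g(h₁−h₂)) = √(2·5.1·8.0) = 9.033 m/s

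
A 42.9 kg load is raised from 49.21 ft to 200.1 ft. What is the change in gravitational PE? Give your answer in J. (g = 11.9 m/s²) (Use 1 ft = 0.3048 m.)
Convert to SI: m = 42.9 kg, Δh = 45.9913 m
ΔPE = mgΔh = (42.9)(11.9)(45.9913) = 23480 J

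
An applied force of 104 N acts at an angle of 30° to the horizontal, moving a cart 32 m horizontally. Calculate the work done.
W = F·d·cosθ = (104)(32)cos(30°) = 2882 J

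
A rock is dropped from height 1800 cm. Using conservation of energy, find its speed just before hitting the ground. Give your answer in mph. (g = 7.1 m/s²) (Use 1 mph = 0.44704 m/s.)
Convert to SI: h = 18.0 m
mgh = ½mv² ⇒ v = √(2gh) = √(2·7.1·18.0) = 15.9875 m/s = 35.76 mph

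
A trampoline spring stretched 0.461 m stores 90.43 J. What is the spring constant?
k = 2·PE/x² = 2·90.43/(0.461)² = 851.0 N/m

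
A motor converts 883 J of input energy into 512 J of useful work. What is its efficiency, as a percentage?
η = W_out/W_in = 512/883 = 57.98%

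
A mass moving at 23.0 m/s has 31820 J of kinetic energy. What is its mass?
m = 2·KE/v² = 2·31820/(23.0)² = 120.3 kg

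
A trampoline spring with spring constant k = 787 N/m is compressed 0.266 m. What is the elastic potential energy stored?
PE = ½kx² = ½(787)(0.266)² = 27.84 J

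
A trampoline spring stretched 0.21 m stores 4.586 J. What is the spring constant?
k = 2·PE/x² = 2·4.586/(0.21)² = 208.0 N/m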